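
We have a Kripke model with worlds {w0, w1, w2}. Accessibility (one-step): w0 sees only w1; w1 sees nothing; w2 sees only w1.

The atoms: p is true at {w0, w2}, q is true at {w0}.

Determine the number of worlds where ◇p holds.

w0: successors {w1}; p there: w1:F. ✗
w1: no successors, so ◇p fails. ✗
w2: successors {w1}; p there: w1:F. ✗
Satisfying worlds: ∅.

0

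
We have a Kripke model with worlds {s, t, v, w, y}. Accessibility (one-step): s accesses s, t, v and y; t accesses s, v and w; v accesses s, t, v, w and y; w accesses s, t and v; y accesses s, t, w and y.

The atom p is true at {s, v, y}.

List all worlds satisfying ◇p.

{s, t, v, w, y}

s: successors {s, t, v, y}; p there: s:T, t:F, v:T, y:T. ✓
t: successors {s, v, w}; p there: s:T, v:T, w:F. ✓
v: successors {s, t, v, w, y}; p there: s:T, t:F, v:T, w:F, y:T. ✓
w: successors {s, t, v}; p there: s:T, t:F, v:T. ✓
y: successors {s, t, w, y}; p there: s:T, t:F, w:F, y:T. ✓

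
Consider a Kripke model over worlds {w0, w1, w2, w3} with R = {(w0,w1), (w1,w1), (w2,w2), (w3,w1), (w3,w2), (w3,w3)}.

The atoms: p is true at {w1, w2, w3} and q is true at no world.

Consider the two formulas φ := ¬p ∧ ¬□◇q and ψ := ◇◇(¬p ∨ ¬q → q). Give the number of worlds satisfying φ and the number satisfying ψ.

1 and 0

For ¬p ∧ ¬□◇q:
w0: ¬p is T, ¬□◇q is T. ✓
w1: ¬p is F, ¬□◇q is T. ✗
w2: ¬p is F, ¬□◇q is T. ✗
w3: ¬p is F, ¬□◇q is T. ✗
— 1 world.
For ◇◇(¬p ∨ ¬q → q):
w0: successors {w1}; ◇(¬p ∨ ¬q → q) there: w1:F. ✗
w1: successors {w1}; ◇(¬p ∨ ¬q → q) there: w1:F. ✗
w2: successors {w2}; ◇(¬p ∨ ¬q → q) there: w2:F. ✗
w3: successors {w1, w2, w3}; ◇(¬p ∨ ¬q → q) there: w1:F, w2:F, w3:F. ✗
— 0 worlds.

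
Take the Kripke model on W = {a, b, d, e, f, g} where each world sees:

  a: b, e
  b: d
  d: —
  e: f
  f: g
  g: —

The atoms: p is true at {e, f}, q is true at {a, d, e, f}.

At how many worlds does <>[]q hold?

3

a: successors {b, e}; []q there: b:T, e:T. ✓
b: successors {d}; []q there: d:T. ✓
d: no successors, so <>[]q fails. ✗
e: successors {f}; []q there: f:F. ✗
f: successors {g}; []q there: g:T. ✓
g: no successors, so <>[]q fails. ✗
Satisfying worlds: {a, b, f}.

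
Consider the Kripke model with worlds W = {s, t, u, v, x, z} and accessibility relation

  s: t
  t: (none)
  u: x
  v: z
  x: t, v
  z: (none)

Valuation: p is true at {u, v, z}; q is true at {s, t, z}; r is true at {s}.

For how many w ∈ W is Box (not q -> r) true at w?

s: successors {t}; not q -> r there: t:T. ✓
t: no successors, so Box (not q -> r) holds vacuously. ✓
u: successors {x}; not q -> r there: x:F. ✗
v: successors {z}; not q -> r there: z:T. ✓
x: successors {t, v}; not q -> r there: t:T, v:F. ✗
z: no successors, so Box (not q -> r) holds vacuously. ✓
Satisfying worlds: {s, t, v, z}.

4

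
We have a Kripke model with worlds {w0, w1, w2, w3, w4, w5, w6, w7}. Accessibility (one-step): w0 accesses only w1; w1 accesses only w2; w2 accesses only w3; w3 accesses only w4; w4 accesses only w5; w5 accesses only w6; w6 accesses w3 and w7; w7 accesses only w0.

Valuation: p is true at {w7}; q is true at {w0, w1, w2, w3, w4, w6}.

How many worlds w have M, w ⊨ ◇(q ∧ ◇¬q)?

w0: successors {w1}; q ∧ ◇¬q there: w1:F. ✗
w1: successors {w2}; q ∧ ◇¬q there: w2:F. ✗
w2: successors {w3}; q ∧ ◇¬q there: w3:F. ✗
w3: successors {w4}; q ∧ ◇¬q there: w4:T. ✓
w4: successors {w5}; q ∧ ◇¬q there: w5:F. ✗
w5: successors {w6}; q ∧ ◇¬q there: w6:T. ✓
w6: successors {w3, w7}; q ∧ ◇¬q there: w3:F, w7:F. ✗
w7: successors {w0}; q ∧ ◇¬q there: w0:F. ✗
Satisfying worlds: {w3, w5}.

2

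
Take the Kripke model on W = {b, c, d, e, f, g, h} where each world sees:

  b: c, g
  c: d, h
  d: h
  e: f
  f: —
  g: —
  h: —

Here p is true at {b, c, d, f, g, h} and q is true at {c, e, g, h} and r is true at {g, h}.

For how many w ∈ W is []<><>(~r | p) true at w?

b: successors {c, g}; <><>(~r | p) there: c:T, g:F. ✗
c: successors {d, h}; <><>(~r | p) there: d:F, h:F. ✗
d: successors {h}; <><>(~r | p) there: h:F. ✗
e: successors {f}; <><>(~r | p) there: f:F. ✗
f: no successors, so []<><>(~r | p) holds vacuously. ✓
g: no successors, so []<><>(~r | p) holds vacuously. ✓
h: no successors, so []<><>(~r | p) holds vacuously. ✓
Satisfying worlds: {f, g, h}.

3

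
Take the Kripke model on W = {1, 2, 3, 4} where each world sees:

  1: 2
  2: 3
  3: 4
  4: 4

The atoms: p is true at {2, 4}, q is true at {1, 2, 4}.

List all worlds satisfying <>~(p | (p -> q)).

∅

1: successors {2}; ~(p | (p -> q)) there: 2:F. ✗
2: successors {3}; ~(p | (p -> q)) there: 3:F. ✗
3: successors {4}; ~(p | (p -> q)) there: 4:F. ✗
4: successors {4}; ~(p | (p -> q)) there: 4:F. ✗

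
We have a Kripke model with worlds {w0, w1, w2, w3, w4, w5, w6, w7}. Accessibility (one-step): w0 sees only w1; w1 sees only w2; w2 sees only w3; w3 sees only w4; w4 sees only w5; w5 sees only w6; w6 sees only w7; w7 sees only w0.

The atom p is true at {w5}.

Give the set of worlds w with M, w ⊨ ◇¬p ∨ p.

{w0, w1, w2, w3, w5, w6, w7}

w0: ◇¬p is T, p is F. ✓
w1: ◇¬p is T, p is F. ✓
w2: ◇¬p is T, p is F. ✓
w3: ◇¬p is T, p is F. ✓
w4: ◇¬p is F, p is F. ✗
w5: ◇¬p is T, p is T. ✓
w6: ◇¬p is T, p is F. ✓
w7: ◇¬p is T, p is F. ✓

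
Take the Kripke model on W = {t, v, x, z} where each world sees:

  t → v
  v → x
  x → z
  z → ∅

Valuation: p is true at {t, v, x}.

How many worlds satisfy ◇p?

2

t: successors {v}; p there: v:T. ✓
v: successors {x}; p there: x:T. ✓
x: successors {z}; p there: z:F. ✗
z: no successors, so ◇p fails. ✗
Satisfying worlds: {t, v}.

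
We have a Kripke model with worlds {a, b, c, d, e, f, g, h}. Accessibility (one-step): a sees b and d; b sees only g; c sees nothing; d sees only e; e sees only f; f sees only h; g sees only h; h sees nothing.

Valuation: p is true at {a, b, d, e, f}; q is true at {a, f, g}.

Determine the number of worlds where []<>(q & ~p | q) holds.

3

a: successors {b, d}; <>(q & ~p | q) there: b:T, d:F. ✗
b: successors {g}; <>(q & ~p | q) there: g:F. ✗
c: no successors, so []<>(q & ~p | q) holds vacuously. ✓
d: successors {e}; <>(q & ~p | q) there: e:T. ✓
e: successors {f}; <>(q & ~p | q) there: f:F. ✗
f: successors {h}; <>(q & ~p | q) there: h:F. ✗
g: successors {h}; <>(q & ~p | q) there: h:F. ✗
h: no successors, so []<>(q & ~p | q) holds vacuously. ✓
Satisfying worlds: {c, d, h}.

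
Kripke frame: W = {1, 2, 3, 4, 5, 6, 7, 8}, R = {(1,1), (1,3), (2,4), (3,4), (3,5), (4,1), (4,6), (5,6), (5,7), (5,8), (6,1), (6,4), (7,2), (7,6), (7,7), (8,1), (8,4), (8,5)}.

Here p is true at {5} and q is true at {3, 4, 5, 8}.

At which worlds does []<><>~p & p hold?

1: []<><>~p is T, p is F. ✗
2: []<><>~p is T, p is F. ✗
3: []<><>~p is T, p is F. ✗
4: []<><>~p is T, p is F. ✗
5: []<><>~p is T, p is T. ✓
6: []<><>~p is T, p is F. ✗
7: []<><>~p is T, p is F. ✗
8: []<><>~p is T, p is F. ✗

{5}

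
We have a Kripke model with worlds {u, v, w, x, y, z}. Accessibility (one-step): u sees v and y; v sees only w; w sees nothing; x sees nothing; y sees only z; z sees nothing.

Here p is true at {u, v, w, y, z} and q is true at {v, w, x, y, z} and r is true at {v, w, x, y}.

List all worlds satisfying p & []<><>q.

{w, z}

u: p is T, []<><>q is F. ✗
v: p is T, []<><>q is F. ✗
w: p is T, []<><>q is T. ✓
x: p is F, []<><>q is T. ✗
y: p is T, []<><>q is F. ✗
z: p is T, []<><>q is T. ✓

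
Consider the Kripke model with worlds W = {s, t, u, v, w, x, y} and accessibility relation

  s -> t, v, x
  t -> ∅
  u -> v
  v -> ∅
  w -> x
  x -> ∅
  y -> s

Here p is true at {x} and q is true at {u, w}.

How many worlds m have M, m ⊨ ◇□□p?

4

s: successors {t, v, x}; □□p there: t:T, v:T, x:T. ✓
t: no successors, so ◇□□p fails. ✗
u: successors {v}; □□p there: v:T. ✓
v: no successors, so ◇□□p fails. ✗
w: successors {x}; □□p there: x:T. ✓
x: no successors, so ◇□□p fails. ✗
y: successors {s}; □□p there: s:T. ✓
Satisfying worlds: {s, u, w, y}.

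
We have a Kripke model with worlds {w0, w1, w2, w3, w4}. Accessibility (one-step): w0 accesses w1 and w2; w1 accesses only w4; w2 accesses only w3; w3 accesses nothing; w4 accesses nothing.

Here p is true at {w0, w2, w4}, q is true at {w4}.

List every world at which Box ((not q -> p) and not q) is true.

w0: successors {w1, w2}; (not q -> p) and not q there: w1:F, w2:T. ✗
w1: successors {w4}; (not q -> p) and not q there: w4:F. ✗
w2: successors {w3}; (not q -> p) and not q there: w3:F. ✗
w3: no successors, so Box ((not q -> p) and not q) holds vacuously. ✓
w4: no successors, so Box ((not q -> p) and not q) holds vacuously. ✓

{w3, w4}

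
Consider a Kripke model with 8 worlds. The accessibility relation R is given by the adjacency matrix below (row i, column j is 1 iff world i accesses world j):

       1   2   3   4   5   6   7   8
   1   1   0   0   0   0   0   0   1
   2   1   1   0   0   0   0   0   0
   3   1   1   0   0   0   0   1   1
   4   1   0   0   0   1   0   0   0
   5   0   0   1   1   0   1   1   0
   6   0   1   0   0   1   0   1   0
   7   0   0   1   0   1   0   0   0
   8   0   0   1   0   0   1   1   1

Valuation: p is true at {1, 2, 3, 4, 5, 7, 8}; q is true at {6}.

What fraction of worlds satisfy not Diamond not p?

1: Diamond not p is F. ✓
2: Diamond not p is F. ✓
3: Diamond not p is F. ✓
4: Diamond not p is F. ✓
5: Diamond not p is T. ✗
6: Diamond not p is F. ✓
7: Diamond not p is F. ✓
8: Diamond not p is T. ✗
That's 6 of 8 worlds, so 6/8 = 3/4.

3/4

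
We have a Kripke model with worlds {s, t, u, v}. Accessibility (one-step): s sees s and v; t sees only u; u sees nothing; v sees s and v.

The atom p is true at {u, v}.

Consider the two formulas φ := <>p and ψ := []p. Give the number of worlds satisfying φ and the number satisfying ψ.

3 and 2

For <>p:
s: successors {s, v}; p there: s:F, v:T. ✓
t: successors {u}; p there: u:T. ✓
u: no successors, so <>p fails. ✗
v: successors {s, v}; p there: s:F, v:T. ✓
— 3 worlds.
For []p:
s: successors {s, v}; p there: s:F, v:T. ✗
t: successors {u}; p there: u:T. ✓
u: no successors, so []p holds vacuously. ✓
v: successors {s, v}; p there: s:F, v:T. ✗
— 2 worlds.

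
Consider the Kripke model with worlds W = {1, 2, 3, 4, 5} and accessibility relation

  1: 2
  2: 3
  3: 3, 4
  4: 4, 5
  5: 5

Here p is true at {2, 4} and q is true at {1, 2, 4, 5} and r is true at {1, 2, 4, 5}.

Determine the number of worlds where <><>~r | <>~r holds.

1: <><>~r is T, <>~r is F. ✓
2: <><>~r is T, <>~r is T. ✓
3: <><>~r is T, <>~r is T. ✓
4: <><>~r is F, <>~r is F. ✗
5: <><>~r is F, <>~r is F. ✗
Satisfying worlds: {1, 2, 3}.

3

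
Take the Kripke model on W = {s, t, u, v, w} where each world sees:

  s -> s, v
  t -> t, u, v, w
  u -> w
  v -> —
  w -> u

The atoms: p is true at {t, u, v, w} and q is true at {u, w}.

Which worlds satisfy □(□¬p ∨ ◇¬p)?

s: successors {s, v}; □¬p ∨ ◇¬p there: s:T, v:T. ✓
t: successors {t, u, v, w}; □¬p ∨ ◇¬p there: t:F, u:F, v:T, w:F. ✗
u: successors {w}; □¬p ∨ ◇¬p there: w:F. ✗
v: no successors, so □(□¬p ∨ ◇¬p) holds vacuously. ✓
w: successors {u}; □¬p ∨ ◇¬p there: u:F. ✗

{s, v}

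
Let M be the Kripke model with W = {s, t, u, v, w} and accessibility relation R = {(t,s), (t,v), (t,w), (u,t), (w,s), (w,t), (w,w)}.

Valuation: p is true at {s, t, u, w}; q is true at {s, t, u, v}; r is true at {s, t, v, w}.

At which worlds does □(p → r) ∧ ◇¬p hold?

{t}

s: □(p → r) is T, ◇¬p is F. ✗
t: □(p → r) is T, ◇¬p is T. ✓
u: □(p → r) is T, ◇¬p is F. ✗
v: □(p → r) is T, ◇¬p is F. ✗
w: □(p → r) is T, ◇¬p is F. ✗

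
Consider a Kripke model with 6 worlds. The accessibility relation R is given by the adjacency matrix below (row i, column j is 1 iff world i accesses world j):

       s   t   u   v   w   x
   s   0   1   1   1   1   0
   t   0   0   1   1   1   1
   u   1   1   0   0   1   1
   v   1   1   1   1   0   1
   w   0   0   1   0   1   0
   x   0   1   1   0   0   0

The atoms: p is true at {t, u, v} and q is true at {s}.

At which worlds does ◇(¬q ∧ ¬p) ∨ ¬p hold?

s: ◇(¬q ∧ ¬p) is T, ¬p is T. ✓
t: ◇(¬q ∧ ¬p) is T, ¬p is F. ✓
u: ◇(¬q ∧ ¬p) is T, ¬p is F. ✓
v: ◇(¬q ∧ ¬p) is T, ¬p is F. ✓
w: ◇(¬q ∧ ¬p) is T, ¬p is T. ✓
x: ◇(¬q ∧ ¬p) is F, ¬p is T. ✓

{s, t, u, v, w, x}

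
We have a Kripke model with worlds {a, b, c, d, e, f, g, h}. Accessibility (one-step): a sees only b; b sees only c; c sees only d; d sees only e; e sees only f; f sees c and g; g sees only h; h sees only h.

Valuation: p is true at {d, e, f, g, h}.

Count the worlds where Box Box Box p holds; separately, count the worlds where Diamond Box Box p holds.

7 and 7

For Box Box Box p:
a: successors {b}; Box Box p there: b:T. ✓
b: successors {c}; Box Box p there: c:T. ✓
c: successors {d}; Box Box p there: d:T. ✓
d: successors {e}; Box Box p there: e:F. ✗
e: successors {f}; Box Box p there: f:T. ✓
f: successors {c, g}; Box Box p there: c:T, g:T. ✓
g: successors {h}; Box Box p there: h:T. ✓
h: successors {h}; Box Box p there: h:T. ✓
— 7 worlds.
For Diamond Box Box p:
a: successors {b}; Box Box p there: b:T. ✓
b: successors {c}; Box Box p there: c:T. ✓
c: successors {d}; Box Box p there: d:T. ✓
d: successors {e}; Box Box p there: e:F. ✗
e: successors {f}; Box Box p there: f:T. ✓
f: successors {c, g}; Box Box p there: c:T, g:T. ✓
g: successors {h}; Box Box p there: h:T. ✓
h: successors {h}; Box Box p there: h:T. ✓
— 7 worlds.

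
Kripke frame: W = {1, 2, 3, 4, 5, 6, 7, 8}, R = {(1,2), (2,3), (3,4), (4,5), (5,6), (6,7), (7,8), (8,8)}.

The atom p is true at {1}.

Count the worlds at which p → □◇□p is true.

7

1: p is T, □◇□p is F. ✗
2: p is F, □◇□p is F. ✓
3: p is F, □◇□p is F. ✓
4: p is F, □◇□p is F. ✓
5: p is F, □◇□p is F. ✓
6: p is F, □◇□p is F. ✓
7: p is F, □◇□p is F. ✓
8: p is F, □◇□p is F. ✓
Satisfying worlds: {2, 3, 4, 5, 6, 7, 8}.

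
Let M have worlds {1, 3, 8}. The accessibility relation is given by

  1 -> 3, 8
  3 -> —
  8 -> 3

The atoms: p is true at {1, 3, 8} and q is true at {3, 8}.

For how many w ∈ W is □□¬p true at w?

2

1: successors {3, 8}; □¬p there: 3:T, 8:F. ✗
3: no successors, so □□¬p holds vacuously. ✓
8: successors {3}; □¬p there: 3:T. ✓
Satisfying worlds: {3, 8}.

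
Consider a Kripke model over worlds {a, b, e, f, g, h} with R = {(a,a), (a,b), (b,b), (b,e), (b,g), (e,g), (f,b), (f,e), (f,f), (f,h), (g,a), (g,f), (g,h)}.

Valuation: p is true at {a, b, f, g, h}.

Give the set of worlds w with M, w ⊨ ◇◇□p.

{a, b, e, f, g}

a: successors {a, b}; ◇□p there: a:T, b:T. ✓
b: successors {b, e, g}; ◇□p there: b:T, e:T, g:T. ✓
e: successors {g}; ◇□p there: g:T. ✓
f: successors {b, e, f, h}; ◇□p there: b:T, e:T, f:T, h:F. ✓
g: successors {a, f, h}; ◇□p there: a:T, f:T, h:F. ✓
h: no successors, so ◇◇□p fails. ✗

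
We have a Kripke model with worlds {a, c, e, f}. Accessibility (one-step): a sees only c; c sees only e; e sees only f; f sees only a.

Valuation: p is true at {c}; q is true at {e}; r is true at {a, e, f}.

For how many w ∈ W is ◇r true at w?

a: successors {c}; r there: c:F. ✗
c: successors {e}; r there: e:T. ✓
e: successors {f}; r there: f:T. ✓
f: successors {a}; r there: a:T. ✓
Satisfying worlds: {c, e, f}.

3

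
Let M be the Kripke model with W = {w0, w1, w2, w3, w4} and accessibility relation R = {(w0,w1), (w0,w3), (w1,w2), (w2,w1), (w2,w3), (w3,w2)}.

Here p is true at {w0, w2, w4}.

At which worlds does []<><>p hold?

{w1, w3, w4}

w0: successors {w1, w3}; <><>p there: w1:F, w3:F. ✗
w1: successors {w2}; <><>p there: w2:T. ✓
w2: successors {w1, w3}; <><>p there: w1:F, w3:F. ✗
w3: successors {w2}; <><>p there: w2:T. ✓
w4: no successors, so []<><>p holds vacuously. ✓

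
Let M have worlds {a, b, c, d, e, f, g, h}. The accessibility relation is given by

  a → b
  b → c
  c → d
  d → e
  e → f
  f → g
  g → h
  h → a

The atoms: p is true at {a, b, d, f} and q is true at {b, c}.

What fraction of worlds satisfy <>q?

a: successors {b}; q there: b:T. ✓
b: successors {c}; q there: c:T. ✓
c: successors {d}; q there: d:F. ✗
d: successors {e}; q there: e:F. ✗
e: successors {f}; q there: f:F. ✗
f: successors {g}; q there: g:F. ✗
g: successors {h}; q there: h:F. ✗
h: successors {a}; q there: a:F. ✗
That's 2 of 8 worlds, so 2/8 = 1/4.

1/4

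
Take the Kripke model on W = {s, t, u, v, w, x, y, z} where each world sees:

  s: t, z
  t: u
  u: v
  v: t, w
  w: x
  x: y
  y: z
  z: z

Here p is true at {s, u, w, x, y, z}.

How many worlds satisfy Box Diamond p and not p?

s: Box Diamond p is T, not p is F. ✗
t: Box Diamond p is F, not p is T. ✗
u: Box Diamond p is T, not p is F. ✗
v: Box Diamond p is T, not p is T. ✓
w: Box Diamond p is T, not p is F. ✗
x: Box Diamond p is T, not p is F. ✗
y: Box Diamond p is T, not p is F. ✗
z: Box Diamond p is T, not p is F. ✗
Satisfying worlds: {v}.

1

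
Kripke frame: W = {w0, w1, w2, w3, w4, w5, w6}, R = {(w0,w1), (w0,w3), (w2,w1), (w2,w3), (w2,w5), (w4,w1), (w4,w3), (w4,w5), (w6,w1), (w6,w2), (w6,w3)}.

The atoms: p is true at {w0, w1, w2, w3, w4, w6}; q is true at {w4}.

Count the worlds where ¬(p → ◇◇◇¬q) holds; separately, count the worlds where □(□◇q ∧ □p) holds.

6 and 6

For ¬(p → ◇◇◇¬q):
w0: p → ◇◇◇¬q is F. ✓
w1: p → ◇◇◇¬q is F. ✓
w2: p → ◇◇◇¬q is F. ✓
w3: p → ◇◇◇¬q is F. ✓
w4: p → ◇◇◇¬q is F. ✓
w5: p → ◇◇◇¬q is T. ✗
w6: p → ◇◇◇¬q is F. ✓
— 6 worlds.
For □(□◇q ∧ □p):
w0: successors {w1, w3}; □◇q ∧ □p there: w1:T, w3:T. ✓
w1: no successors, so □(□◇q ∧ □p) holds vacuously. ✓
w2: successors {w1, w3, w5}; □◇q ∧ □p there: w1:T, w3:T, w5:T. ✓
w3: no successors, so □(□◇q ∧ □p) holds vacuously. ✓
w4: successors {w1, w3, w5}; □◇q ∧ □p there: w1:T, w3:T, w5:T. ✓
w5: no successors, so □(□◇q ∧ □p) holds vacuously. ✓
w6: successors {w1, w2, w3}; □◇q ∧ □p there: w1:T, w2:F, w3:T. ✗
— 6 worlds.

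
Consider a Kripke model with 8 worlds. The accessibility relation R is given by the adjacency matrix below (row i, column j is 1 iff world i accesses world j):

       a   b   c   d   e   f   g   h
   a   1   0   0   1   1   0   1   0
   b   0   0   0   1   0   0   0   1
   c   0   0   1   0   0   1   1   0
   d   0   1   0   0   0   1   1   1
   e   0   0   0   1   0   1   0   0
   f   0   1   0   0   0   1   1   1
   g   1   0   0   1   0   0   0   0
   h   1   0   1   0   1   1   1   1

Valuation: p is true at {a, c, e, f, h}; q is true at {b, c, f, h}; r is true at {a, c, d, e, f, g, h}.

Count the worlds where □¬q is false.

a: successors {a, d, e, g}; ¬q there: a:T, d:T, e:T, g:T. ✓
b: successors {d, h}; ¬q there: d:T, h:F. ✗
c: successors {c, f, g}; ¬q there: c:F, f:F, g:T. ✗
d: successors {b, f, g, h}; ¬q there: b:F, f:F, g:T, h:F. ✗
e: successors {d, f}; ¬q there: d:T, f:F. ✗
f: successors {b, f, g, h}; ¬q there: b:F, f:F, g:T, h:F. ✗
g: successors {a, d}; ¬q there: a:T, d:T. ✓
h: successors {a, c, e, f, g, h}; ¬q there: a:T, c:F, e:T, f:F, g:T, h:F. ✗
Satisfying worlds: {a, g}.
So □¬q fails at the other 6 worlds.

6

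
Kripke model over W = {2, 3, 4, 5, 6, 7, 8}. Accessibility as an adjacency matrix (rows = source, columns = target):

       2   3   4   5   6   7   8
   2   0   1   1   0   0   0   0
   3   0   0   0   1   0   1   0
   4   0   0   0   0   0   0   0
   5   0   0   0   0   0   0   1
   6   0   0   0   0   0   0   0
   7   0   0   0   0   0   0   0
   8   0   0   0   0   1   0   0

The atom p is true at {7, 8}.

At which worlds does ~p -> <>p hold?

{3, 5, 7, 8}

2: ~p is T, <>p is F. ✗
3: ~p is T, <>p is T. ✓
4: ~p is T, <>p is F. ✗
5: ~p is T, <>p is T. ✓
6: ~p is T, <>p is F. ✗
7: ~p is F, <>p is F. ✓
8: ~p is F, <>p is F. ✓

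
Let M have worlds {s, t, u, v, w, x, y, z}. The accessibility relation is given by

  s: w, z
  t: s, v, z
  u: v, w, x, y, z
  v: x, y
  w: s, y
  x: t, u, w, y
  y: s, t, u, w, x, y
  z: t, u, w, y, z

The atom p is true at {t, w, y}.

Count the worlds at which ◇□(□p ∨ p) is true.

s: successors {w, z}; □(□p ∨ p) there: w:F, z:F. ✗
t: successors {s, v, z}; □(□p ∨ p) there: s:F, v:F, z:F. ✗
u: successors {v, w, x, y, z}; □(□p ∨ p) there: v:F, w:F, x:F, y:F, z:F. ✗
v: successors {x, y}; □(□p ∨ p) there: x:F, y:F. ✗
w: successors {s, y}; □(□p ∨ p) there: s:F, y:F. ✗
x: successors {t, u, w, y}; □(□p ∨ p) there: t:F, u:F, w:F, y:F. ✗
y: successors {s, t, u, w, x, y}; □(□p ∨ p) there: s:F, t:F, u:F, w:F, x:F, y:F. ✗
z: successors {t, u, w, y, z}; □(□p ∨ p) there: t:F, u:F, w:F, y:F, z:F. ✗
Satisfying worlds: ∅.

0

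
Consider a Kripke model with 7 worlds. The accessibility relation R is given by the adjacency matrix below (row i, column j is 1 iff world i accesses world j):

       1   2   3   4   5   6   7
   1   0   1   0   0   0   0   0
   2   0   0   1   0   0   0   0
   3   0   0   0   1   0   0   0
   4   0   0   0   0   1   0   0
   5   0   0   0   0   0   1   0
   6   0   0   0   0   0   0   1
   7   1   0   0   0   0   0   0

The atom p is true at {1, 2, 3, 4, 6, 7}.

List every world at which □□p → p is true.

1: □□p is T, p is T. ✓
2: □□p is T, p is T. ✓
3: □□p is F, p is T. ✓
4: □□p is T, p is T. ✓
5: □□p is T, p is F. ✗
6: □□p is T, p is T. ✓
7: □□p is T, p is T. ✓

{1, 2, 3, 4, 6, 7}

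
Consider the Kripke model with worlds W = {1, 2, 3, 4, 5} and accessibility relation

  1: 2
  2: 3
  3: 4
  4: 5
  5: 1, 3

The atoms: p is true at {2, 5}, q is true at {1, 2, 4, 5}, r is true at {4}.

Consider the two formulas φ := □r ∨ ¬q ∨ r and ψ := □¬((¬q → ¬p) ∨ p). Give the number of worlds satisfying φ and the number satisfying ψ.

2 and 0

For □r ∨ ¬q ∨ r:
1: □r is F, ¬q ∨ r is F. ✗
2: □r is F, ¬q ∨ r is F. ✗
3: □r is T, ¬q ∨ r is T. ✓
4: □r is F, ¬q ∨ r is T. ✓
5: □r is F, ¬q ∨ r is F. ✗
— 2 worlds.
For □¬((¬q → ¬p) ∨ p):
1: successors {2}; ¬((¬q → ¬p) ∨ p) there: 2:F. ✗
2: successors {3}; ¬((¬q → ¬p) ∨ p) there: 3:F. ✗
3: successors {4}; ¬((¬q → ¬p) ∨ p) there: 4:F. ✗
4: successors {5}; ¬((¬q → ¬p) ∨ p) there: 5:F. ✗
5: successors {1, 3}; ¬((¬q → ¬p) ∨ p) there: 1:F, 3:F. ✗
— 0 worlds.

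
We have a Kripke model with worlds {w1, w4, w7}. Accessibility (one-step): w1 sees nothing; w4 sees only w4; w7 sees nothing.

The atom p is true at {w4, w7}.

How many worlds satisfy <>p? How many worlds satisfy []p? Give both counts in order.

For <>p:
w1: no successors, so <>p fails. ✗
w4: successors {w4}; p there: w4:T. ✓
w7: no successors, so <>p fails. ✗
— 1 world.
For []p:
w1: no successors, so []p holds vacuously. ✓
w4: successors {w4}; p there: w4:T. ✓
w7: no successors, so []p holds vacuously. ✓
— 3 worlds.

1 and 3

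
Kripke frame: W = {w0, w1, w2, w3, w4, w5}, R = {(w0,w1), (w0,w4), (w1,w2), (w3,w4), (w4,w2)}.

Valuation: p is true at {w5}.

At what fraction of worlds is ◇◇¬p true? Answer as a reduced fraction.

w0: successors {w1, w4}; ◇¬p there: w1:T, w4:T. ✓
w1: successors {w2}; ◇¬p there: w2:F. ✗
w2: no successors, so ◇◇¬p fails. ✗
w3: successors {w4}; ◇¬p there: w4:T. ✓
w4: successors {w2}; ◇¬p there: w2:F. ✗
w5: no successors, so ◇◇¬p fails. ✗
That's 2 of 6 worlds, so 2/6 = 1/3.

1/3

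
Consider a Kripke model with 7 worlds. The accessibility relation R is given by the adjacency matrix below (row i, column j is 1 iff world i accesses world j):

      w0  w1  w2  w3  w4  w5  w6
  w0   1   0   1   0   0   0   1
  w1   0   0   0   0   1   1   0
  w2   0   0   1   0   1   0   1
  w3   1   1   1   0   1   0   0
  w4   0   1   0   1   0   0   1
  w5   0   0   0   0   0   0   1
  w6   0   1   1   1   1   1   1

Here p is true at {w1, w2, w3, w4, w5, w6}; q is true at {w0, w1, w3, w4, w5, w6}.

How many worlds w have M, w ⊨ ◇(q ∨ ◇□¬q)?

w0: successors {w0, w2, w6}; q ∨ ◇□¬q there: w0:T, w2:F, w6:T. ✓
w1: successors {w4, w5}; q ∨ ◇□¬q there: w4:T, w5:T. ✓
w2: successors {w2, w4, w6}; q ∨ ◇□¬q there: w2:F, w4:T, w6:T. ✓
w3: successors {w0, w1, w2, w4}; q ∨ ◇□¬q there: w0:T, w1:T, w2:F, w4:T. ✓
w4: successors {w1, w3, w6}; q ∨ ◇□¬q there: w1:T, w3:T, w6:T. ✓
w5: successors {w6}; q ∨ ◇□¬q there: w6:T. ✓
w6: successors {w1, w2, w3, w4, w5, w6}; q ∨ ◇□¬q there: w1:T, w2:F, w3:T, w4:T, w5:T, w6:T. ✓
Satisfying worlds: {w0, w1, w2, w3, w4, w5, w6}.

7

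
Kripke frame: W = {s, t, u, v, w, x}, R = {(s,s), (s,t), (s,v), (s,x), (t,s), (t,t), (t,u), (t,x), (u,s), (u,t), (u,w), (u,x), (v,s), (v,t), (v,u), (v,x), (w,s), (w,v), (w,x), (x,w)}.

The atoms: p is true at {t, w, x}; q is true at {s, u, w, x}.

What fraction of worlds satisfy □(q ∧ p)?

s: successors {s, t, v, x}; q ∧ p there: s:F, t:F, v:F, x:T. ✗
t: successors {s, t, u, x}; q ∧ p there: s:F, t:F, u:F, x:T. ✗
u: successors {s, t, w, x}; q ∧ p there: s:F, t:F, w:T, x:T. ✗
v: successors {s, t, u, x}; q ∧ p there: s:F, t:F, u:F, x:T. ✗
w: successors {s, v, x}; q ∧ p there: s:F, v:F, x:T. ✗
x: successors {w}; q ∧ p there: w:T. ✓
That's 1 of 6 worlds, so 1/6.

1/6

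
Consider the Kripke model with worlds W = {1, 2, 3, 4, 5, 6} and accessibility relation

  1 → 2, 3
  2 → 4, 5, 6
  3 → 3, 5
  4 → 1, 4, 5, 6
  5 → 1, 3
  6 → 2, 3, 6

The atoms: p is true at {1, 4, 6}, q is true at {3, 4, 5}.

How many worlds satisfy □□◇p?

0

1: successors {2, 3}; □◇p there: 2:T, 3:F. ✗
2: successors {4, 5, 6}; □◇p there: 4:F, 5:F, 6:F. ✗
3: successors {3, 5}; □◇p there: 3:F, 5:F. ✗
4: successors {1, 4, 5, 6}; □◇p there: 1:F, 4:F, 5:F, 6:F. ✗
5: successors {1, 3}; □◇p there: 1:F, 3:F. ✗
6: successors {2, 3, 6}; □◇p there: 2:T, 3:F, 6:F. ✗
Satisfying worlds: ∅.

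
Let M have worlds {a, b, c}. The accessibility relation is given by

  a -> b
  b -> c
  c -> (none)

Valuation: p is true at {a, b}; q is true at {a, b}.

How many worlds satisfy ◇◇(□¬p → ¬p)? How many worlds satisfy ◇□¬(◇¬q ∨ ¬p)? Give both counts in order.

For ◇◇(□¬p → ¬p):
a: successors {b}; ◇(□¬p → ¬p) there: b:T. ✓
b: successors {c}; ◇(□¬p → ¬p) there: c:F. ✗
c: no successors, so ◇◇(□¬p → ¬p) fails. ✗
— 1 world.
For ◇□¬(◇¬q ∨ ¬p):
a: successors {b}; □¬(◇¬q ∨ ¬p) there: b:F. ✗
b: successors {c}; □¬(◇¬q ∨ ¬p) there: c:T. ✓
c: no successors, so ◇□¬(◇¬q ∨ ¬p) fails. ✗
— 1 world.

1 and 1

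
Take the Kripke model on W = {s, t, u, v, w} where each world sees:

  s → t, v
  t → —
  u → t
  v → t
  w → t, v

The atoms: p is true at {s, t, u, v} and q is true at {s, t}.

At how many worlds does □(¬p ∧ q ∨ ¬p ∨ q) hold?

s: successors {t, v}; ¬p ∧ q ∨ ¬p ∨ q there: t:T, v:F. ✗
t: no successors, so □(¬p ∧ q ∨ ¬p ∨ q) holds vacuously. ✓
u: successors {t}; ¬p ∧ q ∨ ¬p ∨ q there: t:T. ✓
v: successors {t}; ¬p ∧ q ∨ ¬p ∨ q there: t:T. ✓
w: successors {t, v}; ¬p ∧ q ∨ ¬p ∨ q there: t:T, v:F. ✗
Satisfying worlds: {t, u, v}.

3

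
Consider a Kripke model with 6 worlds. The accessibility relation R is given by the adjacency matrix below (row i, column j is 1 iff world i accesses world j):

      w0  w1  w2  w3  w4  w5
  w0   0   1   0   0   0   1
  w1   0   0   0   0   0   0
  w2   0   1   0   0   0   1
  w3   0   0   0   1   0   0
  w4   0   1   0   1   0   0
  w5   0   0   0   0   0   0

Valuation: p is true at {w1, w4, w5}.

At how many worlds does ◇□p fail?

w0: successors {w1, w5}; □p there: w1:T, w5:T. ✓
w1: no successors, so ◇□p fails. ✗
w2: successors {w1, w5}; □p there: w1:T, w5:T. ✓
w3: successors {w3}; □p there: w3:F. ✗
w4: successors {w1, w3}; □p there: w1:T, w3:F. ✓
w5: no successors, so ◇□p fails. ✗
Satisfying worlds: {w0, w2, w4}.
So ◇□p fails at the other 3 worlds.

3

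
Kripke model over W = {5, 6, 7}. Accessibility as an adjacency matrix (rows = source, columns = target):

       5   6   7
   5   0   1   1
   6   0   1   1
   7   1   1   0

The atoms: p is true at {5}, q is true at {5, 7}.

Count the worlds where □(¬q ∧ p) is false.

5: successors {6, 7}; ¬q ∧ p there: 6:F, 7:F. ✗
6: successors {6, 7}; ¬q ∧ p there: 6:F, 7:F. ✗
7: successors {5, 6}; ¬q ∧ p there: 5:F, 6:F. ✗
Satisfying worlds: ∅.
So □(¬q ∧ p) fails at the other 3 worlds.

3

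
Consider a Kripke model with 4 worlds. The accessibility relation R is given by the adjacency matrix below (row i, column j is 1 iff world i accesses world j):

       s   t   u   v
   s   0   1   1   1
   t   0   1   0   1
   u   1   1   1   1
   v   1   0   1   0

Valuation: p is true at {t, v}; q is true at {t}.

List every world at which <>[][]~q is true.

∅

s: successors {t, u, v}; [][]~q there: t:F, u:F, v:F. ✗
t: successors {t, v}; [][]~q there: t:F, v:F. ✗
u: successors {s, t, u, v}; [][]~q there: s:F, t:F, u:F, v:F. ✗
v: successors {s, u}; [][]~q there: s:F, u:F. ✗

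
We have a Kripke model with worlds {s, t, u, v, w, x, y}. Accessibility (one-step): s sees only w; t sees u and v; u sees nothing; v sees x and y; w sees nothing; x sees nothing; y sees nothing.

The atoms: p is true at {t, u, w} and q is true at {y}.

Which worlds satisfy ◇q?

s: successors {w}; q there: w:F. ✗
t: successors {u, v}; q there: u:F, v:F. ✗
u: no successors, so ◇q fails. ✗
v: successors {x, y}; q there: x:F, y:T. ✓
w: no successors, so ◇q fails. ✗
x: no successors, so ◇q fails. ✗
y: no successors, so ◇q fails. ✗

{v}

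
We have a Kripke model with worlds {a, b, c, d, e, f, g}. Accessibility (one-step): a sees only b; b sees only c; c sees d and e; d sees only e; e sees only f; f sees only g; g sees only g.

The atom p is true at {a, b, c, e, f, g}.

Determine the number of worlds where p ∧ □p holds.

5

a: p is T, □p is T. ✓
b: p is T, □p is T. ✓
c: p is T, □p is F. ✗
d: p is F, □p is T. ✗
e: p is T, □p is T. ✓
f: p is T, □p is T. ✓
g: p is T, □p is T. ✓
Satisfying worlds: {a, b, e, f, g}.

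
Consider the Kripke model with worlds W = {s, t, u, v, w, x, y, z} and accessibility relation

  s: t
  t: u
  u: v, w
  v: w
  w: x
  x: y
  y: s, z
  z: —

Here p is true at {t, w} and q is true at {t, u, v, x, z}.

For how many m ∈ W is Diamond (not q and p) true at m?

2

s: successors {t}; not q and p there: t:F. ✗
t: successors {u}; not q and p there: u:F. ✗
u: successors {v, w}; not q and p there: v:F, w:T. ✓
v: successors {w}; not q and p there: w:T. ✓
w: successors {x}; not q and p there: x:F. ✗
x: successors {y}; not q and p there: y:F. ✗
y: successors {s, z}; not q and p there: s:F, z:F. ✗
z: no successors, so Diamond (not q and p) fails. ✗
Satisfying worlds: {u, v}.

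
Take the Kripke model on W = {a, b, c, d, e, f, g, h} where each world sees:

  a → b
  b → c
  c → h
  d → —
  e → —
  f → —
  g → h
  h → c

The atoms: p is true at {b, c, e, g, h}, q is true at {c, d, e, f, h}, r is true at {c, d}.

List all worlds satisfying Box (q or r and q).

a: successors {b}; q or r and q there: b:F. ✗
b: successors {c}; q or r and q there: c:T. ✓
c: successors {h}; q or r and q there: h:T. ✓
d: no successors, so Box (q or r and q) holds vacuously. ✓
e: no successors, so Box (q or r and q) holds vacuously. ✓
f: no successors, so Box (q or r and q) holds vacuously. ✓
g: successors {h}; q or r and q there: h:T. ✓
h: successors {c}; q or r and q there: c:T. ✓

{b, c, d, e, f, g, h}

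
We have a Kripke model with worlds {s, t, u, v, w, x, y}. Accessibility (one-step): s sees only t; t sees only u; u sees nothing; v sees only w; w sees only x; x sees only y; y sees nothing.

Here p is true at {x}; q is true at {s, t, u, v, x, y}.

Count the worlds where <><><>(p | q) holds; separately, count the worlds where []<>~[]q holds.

1 and 2

For <><><>(p | q):
s: successors {t}; <><>(p | q) there: t:F. ✗
t: successors {u}; <><>(p | q) there: u:F. ✗
u: no successors, so <><><>(p | q) fails. ✗
v: successors {w}; <><>(p | q) there: w:T. ✓
w: successors {x}; <><>(p | q) there: x:F. ✗
x: successors {y}; <><>(p | q) there: y:F. ✗
y: no successors, so <><><>(p | q) fails. ✗
— 1 world.
For []<>~[]q:
s: successors {t}; <>~[]q there: t:F. ✗
t: successors {u}; <>~[]q there: u:F. ✗
u: no successors, so []<>~[]q holds vacuously. ✓
v: successors {w}; <>~[]q there: w:F. ✗
w: successors {x}; <>~[]q there: x:F. ✗
x: successors {y}; <>~[]q there: y:F. ✗
y: no successors, so []<>~[]q holds vacuously. ✓
— 2 worlds.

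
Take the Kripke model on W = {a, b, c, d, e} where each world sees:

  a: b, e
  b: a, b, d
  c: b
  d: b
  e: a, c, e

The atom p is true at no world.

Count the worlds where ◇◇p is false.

5

a: successors {b, e}; ◇p there: b:F, e:F. ✗
b: successors {a, b, d}; ◇p there: a:F, b:F, d:F. ✗
c: successors {b}; ◇p there: b:F. ✗
d: successors {b}; ◇p there: b:F. ✗
e: successors {a, c, e}; ◇p there: a:F, c:F, e:F. ✗
Satisfying worlds: ∅.
So ◇◇p fails at the other 5 worlds.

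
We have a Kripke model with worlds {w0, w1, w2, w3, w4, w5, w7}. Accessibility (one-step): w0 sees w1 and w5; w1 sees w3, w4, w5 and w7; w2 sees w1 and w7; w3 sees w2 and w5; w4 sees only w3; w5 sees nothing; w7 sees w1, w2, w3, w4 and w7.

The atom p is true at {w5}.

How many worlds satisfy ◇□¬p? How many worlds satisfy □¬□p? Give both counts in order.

For ◇□¬p:
w0: successors {w1, w5}; □¬p there: w1:F, w5:T. ✓
w1: successors {w3, w4, w5, w7}; □¬p there: w3:F, w4:T, w5:T, w7:T. ✓
w2: successors {w1, w7}; □¬p there: w1:F, w7:T. ✓
w3: successors {w2, w5}; □¬p there: w2:T, w5:T. ✓
w4: successors {w3}; □¬p there: w3:F. ✗
w5: no successors, so ◇□¬p fails. ✗
w7: successors {w1, w2, w3, w4, w7}; □¬p there: w1:F, w2:T, w3:F, w4:T, w7:T. ✓
— 5 worlds.
For □¬□p:
w0: successors {w1, w5}; ¬□p there: w1:T, w5:F. ✗
w1: successors {w3, w4, w5, w7}; ¬□p there: w3:T, w4:T, w5:F, w7:T. ✗
w2: successors {w1, w7}; ¬□p there: w1:T, w7:T. ✓
w3: successors {w2, w5}; ¬□p there: w2:T, w5:F. ✗
w4: successors {w3}; ¬□p there: w3:T. ✓
w5: no successors, so □¬□p holds vacuously. ✓
w7: successors {w1, w2, w3, w4, w7}; ¬□p there: w1:T, w2:T, w3:T, w4:T, w7:T. ✓
— 4 worlds.

5 and 4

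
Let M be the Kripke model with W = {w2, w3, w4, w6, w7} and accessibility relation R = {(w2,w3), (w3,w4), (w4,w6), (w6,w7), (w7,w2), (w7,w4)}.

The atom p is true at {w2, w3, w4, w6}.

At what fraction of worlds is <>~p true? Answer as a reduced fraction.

1/5

w2: successors {w3}; ~p there: w3:F. ✗
w3: successors {w4}; ~p there: w4:F. ✗
w4: successors {w6}; ~p there: w6:F. ✗
w6: successors {w7}; ~p there: w7:T. ✓
w7: successors {w2, w4}; ~p there: w2:F, w4:F. ✗
That's 1 of 5 worlds, so 1/5.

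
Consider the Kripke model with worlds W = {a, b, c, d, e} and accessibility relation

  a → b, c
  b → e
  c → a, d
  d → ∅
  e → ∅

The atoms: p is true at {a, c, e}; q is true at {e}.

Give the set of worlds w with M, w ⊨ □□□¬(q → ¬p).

a: successors {b, c}; □□¬(q → ¬p) there: b:T, c:F. ✗
b: successors {e}; □□¬(q → ¬p) there: e:T. ✓
c: successors {a, d}; □□¬(q → ¬p) there: a:F, d:T. ✗
d: no successors, so □□□¬(q → ¬p) holds vacuously. ✓
e: no successors, so □□□¬(q → ¬p) holds vacuously. ✓

{b, d, e}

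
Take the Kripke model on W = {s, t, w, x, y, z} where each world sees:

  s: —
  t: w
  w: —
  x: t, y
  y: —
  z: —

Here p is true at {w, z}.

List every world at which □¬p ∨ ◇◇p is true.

{s, w, x, y, z}

s: □¬p is T, ◇◇p is F. ✓
t: □¬p is F, ◇◇p is F. ✗
w: □¬p is T, ◇◇p is F. ✓
x: □¬p is T, ◇◇p is T. ✓
y: □¬p is T, ◇◇p is F. ✓
z: □¬p is T, ◇◇p is F. ✓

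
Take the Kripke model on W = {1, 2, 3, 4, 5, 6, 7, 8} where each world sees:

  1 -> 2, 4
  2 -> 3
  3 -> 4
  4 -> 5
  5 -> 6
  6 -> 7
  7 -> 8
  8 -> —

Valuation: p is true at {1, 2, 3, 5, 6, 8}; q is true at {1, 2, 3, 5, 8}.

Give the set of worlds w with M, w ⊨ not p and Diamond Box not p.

1: not p is F, Diamond Box not p is F. ✗
2: not p is F, Diamond Box not p is T. ✗
3: not p is F, Diamond Box not p is F. ✗
4: not p is T, Diamond Box not p is F. ✗
5: not p is F, Diamond Box not p is T. ✗
6: not p is F, Diamond Box not p is F. ✗
7: not p is T, Diamond Box not p is T. ✓
8: not p is F, Diamond Box not p is F. ✗

{7}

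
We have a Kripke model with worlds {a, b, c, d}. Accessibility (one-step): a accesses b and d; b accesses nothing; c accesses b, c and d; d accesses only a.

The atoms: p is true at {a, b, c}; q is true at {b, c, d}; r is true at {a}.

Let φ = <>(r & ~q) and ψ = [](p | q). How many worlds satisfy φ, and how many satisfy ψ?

1 and 4

For <>(r & ~q):
a: successors {b, d}; r & ~q there: b:F, d:F. ✗
b: no successors, so <>(r & ~q) fails. ✗
c: successors {b, c, d}; r & ~q there: b:F, c:F, d:F. ✗
d: successors {a}; r & ~q there: a:T. ✓
— 1 world.
For [](p | q):
a: successors {b, d}; p | q there: b:T, d:T. ✓
b: no successors, so [](p | q) holds vacuously. ✓
c: successors {b, c, d}; p | q there: b:T, c:T, d:T. ✓
d: successors {a}; p | q there: a:T. ✓
— 4 worlds.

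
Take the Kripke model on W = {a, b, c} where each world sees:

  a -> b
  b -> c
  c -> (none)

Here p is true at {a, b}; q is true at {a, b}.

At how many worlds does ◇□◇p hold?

a: successors {b}; □◇p there: b:F. ✗
b: successors {c}; □◇p there: c:T. ✓
c: no successors, so ◇□◇p fails. ✗
Satisfying worlds: {b}.

1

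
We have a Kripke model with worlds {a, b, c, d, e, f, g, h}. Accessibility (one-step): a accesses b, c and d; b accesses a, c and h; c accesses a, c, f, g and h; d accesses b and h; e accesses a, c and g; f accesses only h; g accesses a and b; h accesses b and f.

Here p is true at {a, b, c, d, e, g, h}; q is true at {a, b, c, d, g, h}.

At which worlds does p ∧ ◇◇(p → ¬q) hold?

a: p is T, ◇◇(p → ¬q) is T. ✓
b: p is T, ◇◇(p → ¬q) is T. ✓
c: p is T, ◇◇(p → ¬q) is T. ✓
d: p is T, ◇◇(p → ¬q) is T. ✓
e: p is T, ◇◇(p → ¬q) is T. ✓
f: p is F, ◇◇(p → ¬q) is T. ✗
g: p is T, ◇◇(p → ¬q) is F. ✗
h: p is T, ◇◇(p → ¬q) is F. ✗

{a, b, c, d, e}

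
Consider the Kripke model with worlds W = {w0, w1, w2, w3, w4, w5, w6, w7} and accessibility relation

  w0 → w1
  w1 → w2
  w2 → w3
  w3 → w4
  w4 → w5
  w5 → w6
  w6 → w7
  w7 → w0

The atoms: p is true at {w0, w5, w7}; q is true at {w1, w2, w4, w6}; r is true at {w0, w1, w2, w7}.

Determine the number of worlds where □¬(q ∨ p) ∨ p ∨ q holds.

w0: □¬(q ∨ p) is F, p ∨ q is T. ✓
w1: □¬(q ∨ p) is F, p ∨ q is T. ✓
w2: □¬(q ∨ p) is T, p ∨ q is T. ✓
w3: □¬(q ∨ p) is F, p ∨ q is F. ✗
w4: □¬(q ∨ p) is F, p ∨ q is T. ✓
w5: □¬(q ∨ p) is F, p ∨ q is T. ✓
w6: □¬(q ∨ p) is F, p ∨ q is T. ✓
w7: □¬(q ∨ p) is F, p ∨ q is T. ✓
Satisfying worlds: {w0, w1, w2, w4, w5, w6, w7}.

7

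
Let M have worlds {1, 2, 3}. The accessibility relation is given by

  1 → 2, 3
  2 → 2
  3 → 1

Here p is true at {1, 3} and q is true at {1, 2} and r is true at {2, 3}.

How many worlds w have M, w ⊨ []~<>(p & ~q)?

2

1: successors {2, 3}; ~<>(p & ~q) there: 2:T, 3:T. ✓
2: successors {2}; ~<>(p & ~q) there: 2:T. ✓
3: successors {1}; ~<>(p & ~q) there: 1:F. ✗
Satisfying worlds: {1, 2}.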